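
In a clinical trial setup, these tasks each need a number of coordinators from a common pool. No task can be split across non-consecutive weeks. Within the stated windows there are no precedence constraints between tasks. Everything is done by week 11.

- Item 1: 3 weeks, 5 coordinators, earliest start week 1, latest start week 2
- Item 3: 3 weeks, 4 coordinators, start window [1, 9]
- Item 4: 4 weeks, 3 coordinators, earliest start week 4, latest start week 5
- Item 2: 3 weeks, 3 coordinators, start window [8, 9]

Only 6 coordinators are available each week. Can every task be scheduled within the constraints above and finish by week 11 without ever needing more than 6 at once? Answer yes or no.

no

The minimum achievable peak is 7; 6 < 7, so no feasible schedule stays within the cap.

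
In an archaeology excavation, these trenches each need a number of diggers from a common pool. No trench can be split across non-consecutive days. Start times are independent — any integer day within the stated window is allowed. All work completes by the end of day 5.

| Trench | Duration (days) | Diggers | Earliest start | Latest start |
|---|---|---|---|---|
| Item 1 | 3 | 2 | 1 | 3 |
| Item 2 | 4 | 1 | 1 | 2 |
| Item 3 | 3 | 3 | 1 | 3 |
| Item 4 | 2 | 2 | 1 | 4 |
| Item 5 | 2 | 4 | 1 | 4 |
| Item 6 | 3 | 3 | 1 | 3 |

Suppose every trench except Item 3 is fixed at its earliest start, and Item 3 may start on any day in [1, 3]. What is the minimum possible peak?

12

Item 3@1: d1:15  d2:15  d3:9  d4:1  d5:0 → peak 15
Item 3@2: d1:12  d2:15  d3:9  d4:4  d5:0 → peak 15
Item 3@3: d1:12  d2:12  d3:9  d4:4  d5:3 → peak 12
Best is Item 3@3, peak 12.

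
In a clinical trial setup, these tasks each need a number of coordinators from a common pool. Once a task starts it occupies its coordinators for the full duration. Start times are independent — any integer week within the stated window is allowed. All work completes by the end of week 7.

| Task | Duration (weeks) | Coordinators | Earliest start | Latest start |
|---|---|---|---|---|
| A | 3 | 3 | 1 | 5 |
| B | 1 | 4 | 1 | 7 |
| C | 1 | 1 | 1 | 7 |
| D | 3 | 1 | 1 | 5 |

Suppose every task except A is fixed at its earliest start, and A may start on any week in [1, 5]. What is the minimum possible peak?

A@1: w1:9  w2:4  w3:4  w4:0  w5:0  w6:0  w7:0 → peak 9
A@2: w1:6  w2:4  w3:4  w4:3  w5:0  w6:0  w7:0 → peak 6
A@3: w1:6  w2:1  w3:4  w4:3  w5:3  w6:0  w7:0 → peak 6
A@4: w1:6  w2:1  w3:1  w4:3  w5:3  w6:3  w7:0 → peak 6
A@5: w1:6  w2:1  w3:1  w4:0  w5:3  w6:3  w7:3 → peak 6
Best is A@2, peak 6.

6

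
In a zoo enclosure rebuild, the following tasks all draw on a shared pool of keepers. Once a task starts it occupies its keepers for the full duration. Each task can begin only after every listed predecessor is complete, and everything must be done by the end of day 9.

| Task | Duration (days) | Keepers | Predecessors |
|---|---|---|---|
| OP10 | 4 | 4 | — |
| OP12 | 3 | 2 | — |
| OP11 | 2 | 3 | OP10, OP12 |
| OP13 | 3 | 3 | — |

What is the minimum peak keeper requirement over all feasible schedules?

5

Early-start (OP10@1, OP12@1, OP11@5, OP13@1) gives peak 9: d1:9  d2:9  d3:9  d4:4  d5:3  d6:3  d7:0  d8:0  d9:0.
Shift OP12→5, OP11→8, OP13→5.
Schedule OP10@1, OP12@5, OP11@8, OP13@5: d1:4  d2:4  d3:4  d4:4  d5:5  d6:5  d7:5  d8:3  d9:3 — peak 5.
Total keeper-days = 37 over 9 days ⇒ peak ≥ ⌈37/9⌉ = 5, so 5 is optimal.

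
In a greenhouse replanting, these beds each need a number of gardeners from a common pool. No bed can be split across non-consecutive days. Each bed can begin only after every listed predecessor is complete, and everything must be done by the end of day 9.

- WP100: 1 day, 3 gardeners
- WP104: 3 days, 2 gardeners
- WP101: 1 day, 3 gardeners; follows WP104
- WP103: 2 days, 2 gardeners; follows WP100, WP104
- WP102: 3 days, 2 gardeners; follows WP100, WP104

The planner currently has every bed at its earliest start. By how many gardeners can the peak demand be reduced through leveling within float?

3

Early-start peak: d1:5  d2:2  d3:2  d4:7  d5:4  d6:2  d7:0  d8:0  d9:0 ⇒ 7.
Leveled (WP100@1, WP104@2, WP101@5, WP103@6, WP102@6): d1:3  d2:2  d3:2  d4:2  d5:3  d6:4  d7:4  d8:2  d9:0 ⇒ 4.
Reduction 7 − 4 = 3.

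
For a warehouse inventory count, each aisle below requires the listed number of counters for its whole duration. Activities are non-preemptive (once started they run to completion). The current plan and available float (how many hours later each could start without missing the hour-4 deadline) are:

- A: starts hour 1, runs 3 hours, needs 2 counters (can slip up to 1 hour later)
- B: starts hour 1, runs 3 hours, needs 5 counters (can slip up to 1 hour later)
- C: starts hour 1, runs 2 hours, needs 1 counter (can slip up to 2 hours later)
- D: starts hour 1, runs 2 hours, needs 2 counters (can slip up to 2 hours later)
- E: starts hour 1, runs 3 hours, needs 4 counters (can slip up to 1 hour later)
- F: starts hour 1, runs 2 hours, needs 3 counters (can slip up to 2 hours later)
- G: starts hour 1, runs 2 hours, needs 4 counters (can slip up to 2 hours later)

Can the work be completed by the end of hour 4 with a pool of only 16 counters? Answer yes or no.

yes

Schedule A@1, B@1, C@1, D@3, E@1, F@3, G@1: h1:16  h2:16  h3:16  h4:5 — peak 16 ≤ 16.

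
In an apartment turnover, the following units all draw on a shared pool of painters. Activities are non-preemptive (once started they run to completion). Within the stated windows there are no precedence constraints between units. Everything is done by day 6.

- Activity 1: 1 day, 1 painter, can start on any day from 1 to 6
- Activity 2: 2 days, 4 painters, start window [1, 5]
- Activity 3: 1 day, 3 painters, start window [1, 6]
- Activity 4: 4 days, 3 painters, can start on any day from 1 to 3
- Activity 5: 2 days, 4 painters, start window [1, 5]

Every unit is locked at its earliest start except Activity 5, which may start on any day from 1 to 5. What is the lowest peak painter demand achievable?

11

Activity 5@1: d1:15  d2:11  d3:3  d4:3  d5:0  d6:0 → peak 15
Activity 5@2: d1:11  d2:11  d3:7  d4:3  d5:0  d6:0 → peak 11
Activity 5@3: d1:11  d2:7  d3:7  d4:7  d5:0  d6:0 → peak 11
Activity 5@4: d1:11  d2:7  d3:3  d4:7  d5:4  d6:0 → peak 11
Activity 5@5: d1:11  d2:7  d3:3  d4:3  d5:4  d6:4 → peak 11
Best is Activity 5@2, peak 11.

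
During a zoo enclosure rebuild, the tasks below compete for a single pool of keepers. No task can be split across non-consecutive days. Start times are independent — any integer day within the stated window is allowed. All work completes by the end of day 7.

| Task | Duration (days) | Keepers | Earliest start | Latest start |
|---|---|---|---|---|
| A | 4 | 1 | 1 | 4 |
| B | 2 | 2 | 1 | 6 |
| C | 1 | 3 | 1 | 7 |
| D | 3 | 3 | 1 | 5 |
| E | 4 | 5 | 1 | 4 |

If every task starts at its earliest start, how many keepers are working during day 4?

6

At early start, day 4 has: A, E.
Demand: 1 + 5 = 6.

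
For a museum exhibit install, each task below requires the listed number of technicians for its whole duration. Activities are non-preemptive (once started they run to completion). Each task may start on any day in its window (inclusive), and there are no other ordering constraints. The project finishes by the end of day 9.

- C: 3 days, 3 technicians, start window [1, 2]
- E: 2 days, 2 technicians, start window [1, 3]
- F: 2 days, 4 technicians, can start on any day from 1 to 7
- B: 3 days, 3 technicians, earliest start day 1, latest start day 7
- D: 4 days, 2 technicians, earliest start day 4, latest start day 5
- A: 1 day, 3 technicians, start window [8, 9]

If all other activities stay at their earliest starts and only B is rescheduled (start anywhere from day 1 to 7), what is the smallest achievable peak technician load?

B@1: d1:12  d2:12  d3:6  d4:2  d5:2  d6:2  d7:2  d8:3  d9:0 → peak 12
B@2: d1:9  d2:12  d3:6  d4:5  d5:2  d6:2  d7:2  d8:3  d9:0 → peak 12
B@3: d1:9  d2:9  d3:6  d4:5  d5:5  d6:2  d7:2  d8:3  d9:0 → peak 9
B@4: d1:9  d2:9  d3:3  d4:5  d5:5  d6:5  d7:2  d8:3  d9:0 → peak 9
B@5: d1:9  d2:9  d3:3  d4:2  d5:5  d6:5  d7:5  d8:3  d9:0 → peak 9
B@6: d1:9  d2:9  d3:3  d4:2  d5:2  d6:5  d7:5  d8:6  d9:0 → peak 9
B@7: d1:9  d2:9  d3:3  d4:2  d5:2  d6:2  d7:5  d8:6  d9:3 → peak 9
Best is B@3, peak 9.

9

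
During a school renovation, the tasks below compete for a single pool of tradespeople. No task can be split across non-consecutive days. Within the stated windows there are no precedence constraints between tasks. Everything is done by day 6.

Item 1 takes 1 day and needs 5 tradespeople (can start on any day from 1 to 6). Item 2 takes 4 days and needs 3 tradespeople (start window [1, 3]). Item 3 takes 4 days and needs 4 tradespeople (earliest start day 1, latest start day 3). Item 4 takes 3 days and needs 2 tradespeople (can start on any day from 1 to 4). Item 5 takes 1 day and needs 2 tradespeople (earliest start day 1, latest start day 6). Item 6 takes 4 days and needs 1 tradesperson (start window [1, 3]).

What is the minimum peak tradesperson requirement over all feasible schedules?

Early-start (Item 1@1, Item 2@1, Item 3@1, Item 4@1, Item 5@1, Item 6@1) gives peak 17: d1:17  d2:10  d3:10  d4:8  d5:0  d6:0.
Shift Item 3→2, Item 5→4, Item 6→2.
Schedule Item 1@1, Item 2@1, Item 3@2, Item 4@1, Item 5@4, Item 6@2: d1:10  d2:10  d3:10  d4:10  d5:5  d6:0 — peak 10.

10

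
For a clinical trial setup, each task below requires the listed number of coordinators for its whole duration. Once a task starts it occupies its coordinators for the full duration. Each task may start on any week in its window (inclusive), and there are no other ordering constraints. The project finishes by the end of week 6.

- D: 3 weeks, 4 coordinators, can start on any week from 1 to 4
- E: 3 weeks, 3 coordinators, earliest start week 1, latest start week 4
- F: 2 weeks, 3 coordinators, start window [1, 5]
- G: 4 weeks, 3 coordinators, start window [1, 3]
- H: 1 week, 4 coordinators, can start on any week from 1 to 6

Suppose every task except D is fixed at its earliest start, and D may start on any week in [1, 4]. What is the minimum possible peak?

D@1: w1:17  w2:13  w3:10  w4:3  w5:0  w6:0 → peak 17
D@2: w1:13  w2:13  w3:10  w4:7  w5:0  w6:0 → peak 13
D@3: w1:13  w2:9  w3:10  w4:7  w5:4  w6:0 → peak 13
D@4: w1:13  w2:9  w3:6  w4:7  w5:4  w6:4 → peak 13
Best is D@2, peak 13.

13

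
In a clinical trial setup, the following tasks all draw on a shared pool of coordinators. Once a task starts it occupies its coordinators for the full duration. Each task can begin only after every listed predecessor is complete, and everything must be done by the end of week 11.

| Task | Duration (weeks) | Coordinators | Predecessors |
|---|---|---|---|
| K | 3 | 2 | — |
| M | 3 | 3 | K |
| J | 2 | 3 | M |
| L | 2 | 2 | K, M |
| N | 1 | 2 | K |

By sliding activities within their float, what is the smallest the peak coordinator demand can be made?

Early-start (K@1, M@4, J@7, L@7, N@4) gives peak 5: w1:2  w2:2  w3:2  w4:5  w5:3  w6:3  w7:5  w8:5  w9:0  w10:0  w11:0.
Shift L→9, N→11.
Schedule K@1, M@4, J@7, L@9, N@11: w1:2  w2:2  w3:2  w4:3  w5:3  w6:3  w7:3  w8:3  w9:2  w10:2  w11:2 — peak 3.
Total coordinator-weeks = 27 over 11 weeks ⇒ peak ≥ ⌈27/11⌉ = 3, so 3 is optimal.

3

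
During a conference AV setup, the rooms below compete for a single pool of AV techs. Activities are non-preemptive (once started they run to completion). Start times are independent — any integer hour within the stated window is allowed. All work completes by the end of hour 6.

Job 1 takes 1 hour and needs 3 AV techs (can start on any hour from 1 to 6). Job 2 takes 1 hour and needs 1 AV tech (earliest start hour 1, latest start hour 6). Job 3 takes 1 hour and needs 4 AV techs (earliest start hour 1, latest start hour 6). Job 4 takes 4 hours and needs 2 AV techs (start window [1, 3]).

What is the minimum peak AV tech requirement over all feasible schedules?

4

Early-start (Job 1@1, Job 2@1, Job 3@1, Job 4@1) gives peak 10: h1:10  h2:2  h3:2  h4:2  h5:0  h6:0.
Shift Job 3→2, Job 4→3.
Schedule Job 1@1, Job 2@1, Job 3@2, Job 4@3: h1:4  h2:4  h3:2  h4:2  h5:2  h6:2 — peak 4.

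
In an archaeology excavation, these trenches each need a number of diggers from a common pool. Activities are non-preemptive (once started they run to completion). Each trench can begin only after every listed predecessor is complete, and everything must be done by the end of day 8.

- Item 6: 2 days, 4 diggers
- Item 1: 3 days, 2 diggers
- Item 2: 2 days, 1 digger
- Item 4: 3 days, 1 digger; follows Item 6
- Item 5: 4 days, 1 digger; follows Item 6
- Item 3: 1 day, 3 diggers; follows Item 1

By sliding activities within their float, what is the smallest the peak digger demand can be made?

Early-start (Item 6@1, Item 1@1, Item 2@1, Item 4@3, Item 5@3, Item 3@4) gives peak 7: d1:7  d2:7  d3:4  d4:5  d5:2  d6:1  d7:0  d8:0.
Shift Item 1→3, Item 2→3, Item 5→5, Item 3→6.
Schedule Item 6@1, Item 1@3, Item 2@3, Item 4@3, Item 5@5, Item 3@6: d1:4  d2:4  d3:4  d4:4  d5:4  d6:4  d7:1  d8:1 — peak 4.
Total digger-days = 26 over 8 days ⇒ peak ≥ ⌈26/8⌉ = 4, so 4 is optimal.

4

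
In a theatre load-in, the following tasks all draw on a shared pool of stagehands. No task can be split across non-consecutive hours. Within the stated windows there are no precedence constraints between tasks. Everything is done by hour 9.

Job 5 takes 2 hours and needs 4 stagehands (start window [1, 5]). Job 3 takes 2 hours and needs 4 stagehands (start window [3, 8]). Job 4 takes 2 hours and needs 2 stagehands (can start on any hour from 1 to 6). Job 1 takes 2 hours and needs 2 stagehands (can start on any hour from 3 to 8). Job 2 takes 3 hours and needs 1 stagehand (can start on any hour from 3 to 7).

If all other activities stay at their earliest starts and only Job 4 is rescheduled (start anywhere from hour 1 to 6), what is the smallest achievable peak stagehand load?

Job 4@1: h1:6  h2:6  h3:7  h4:7  h5:1  h6:0  h7:0  h8:0  h9:0 → peak 7
Job 4@2: h1:4  h2:6  h3:9  h4:7  h5:1  h6:0  h7:0  h8:0  h9:0 → peak 9
Job 4@3: h1:4  h2:4  h3:9  h4:9  h5:1  h6:0  h7:0  h8:0  h9:0 → peak 9
Job 4@4: h1:4  h2:4  h3:7  h4:9  h5:3  h6:0  h7:0  h8:0  h9:0 → peak 9
Job 4@5: h1:4  h2:4  h3:7  h4:7  h5:3  h6:2  h7:0  h8:0  h9:0 → peak 7
Job 4@6: h1:4  h2:4  h3:7  h4:7  h5:1  h6:2  h7:2  h8:0  h9:0 → peak 7
Best is Job 4@1, peak 7.

7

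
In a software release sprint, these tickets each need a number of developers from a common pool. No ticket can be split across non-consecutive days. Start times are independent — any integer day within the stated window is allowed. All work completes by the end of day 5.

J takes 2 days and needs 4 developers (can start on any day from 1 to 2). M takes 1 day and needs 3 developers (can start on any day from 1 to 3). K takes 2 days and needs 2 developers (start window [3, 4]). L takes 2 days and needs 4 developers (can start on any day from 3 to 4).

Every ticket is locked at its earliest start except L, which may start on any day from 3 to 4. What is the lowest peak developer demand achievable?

L@3: d1:7  d2:4  d3:6  d4:6  d5:0 → peak 7
L@4: d1:7  d2:4  d3:2  d4:6  d5:4 → peak 7
Best is L@3, peak 7.

7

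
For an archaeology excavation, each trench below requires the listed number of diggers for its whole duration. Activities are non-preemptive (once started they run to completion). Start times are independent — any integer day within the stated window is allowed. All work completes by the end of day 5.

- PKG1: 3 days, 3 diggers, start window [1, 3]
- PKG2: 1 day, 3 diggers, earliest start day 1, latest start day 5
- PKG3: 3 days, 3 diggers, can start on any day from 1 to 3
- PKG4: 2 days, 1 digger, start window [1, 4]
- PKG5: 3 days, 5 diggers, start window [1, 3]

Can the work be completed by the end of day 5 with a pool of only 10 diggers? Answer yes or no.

The minimum achievable peak is 11; 10 < 11, so no feasible schedule stays within the cap.

no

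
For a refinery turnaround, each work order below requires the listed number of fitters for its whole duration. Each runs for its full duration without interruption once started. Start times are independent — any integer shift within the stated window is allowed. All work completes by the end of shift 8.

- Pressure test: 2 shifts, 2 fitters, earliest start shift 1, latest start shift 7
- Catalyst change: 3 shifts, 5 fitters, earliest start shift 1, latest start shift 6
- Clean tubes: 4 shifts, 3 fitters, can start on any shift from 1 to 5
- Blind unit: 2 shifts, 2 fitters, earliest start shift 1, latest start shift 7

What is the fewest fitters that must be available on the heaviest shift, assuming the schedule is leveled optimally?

Early-start (Pressure test@1, Catalyst change@1, Clean tubes@1, Blind unit@1) gives peak 12: s1:12  s2:12  s3:8  s4:3  s5:0  s6:0  s7:0  s8:0.
Shift Catalyst change→5, Blind unit→3.
Schedule Pressure test@1, Catalyst change@5, Clean tubes@1, Blind unit@3: s1:5  s2:5  s3:5  s4:5  s5:5  s6:5  s7:5  s8:0 — peak 5.
Total fitter-shifts = 35 over 8 shifts ⇒ peak ≥ ⌈35/8⌉ = 5, so 5 is optimal.

5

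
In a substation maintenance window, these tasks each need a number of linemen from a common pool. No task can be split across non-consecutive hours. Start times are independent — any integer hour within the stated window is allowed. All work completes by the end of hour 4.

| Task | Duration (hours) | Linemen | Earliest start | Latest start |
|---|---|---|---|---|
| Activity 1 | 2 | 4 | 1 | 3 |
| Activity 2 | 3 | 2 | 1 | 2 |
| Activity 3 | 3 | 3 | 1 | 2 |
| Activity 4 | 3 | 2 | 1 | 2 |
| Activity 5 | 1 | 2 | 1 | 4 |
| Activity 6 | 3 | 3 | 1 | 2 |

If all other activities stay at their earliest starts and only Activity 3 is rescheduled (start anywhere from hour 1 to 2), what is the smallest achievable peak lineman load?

Activity 3@1: h1:16  h2:14  h3:10  h4:0 → peak 16
Activity 3@2: h1:13  h2:14  h3:10  h4:3 → peak 14
Best is Activity 3@2, peak 14.

14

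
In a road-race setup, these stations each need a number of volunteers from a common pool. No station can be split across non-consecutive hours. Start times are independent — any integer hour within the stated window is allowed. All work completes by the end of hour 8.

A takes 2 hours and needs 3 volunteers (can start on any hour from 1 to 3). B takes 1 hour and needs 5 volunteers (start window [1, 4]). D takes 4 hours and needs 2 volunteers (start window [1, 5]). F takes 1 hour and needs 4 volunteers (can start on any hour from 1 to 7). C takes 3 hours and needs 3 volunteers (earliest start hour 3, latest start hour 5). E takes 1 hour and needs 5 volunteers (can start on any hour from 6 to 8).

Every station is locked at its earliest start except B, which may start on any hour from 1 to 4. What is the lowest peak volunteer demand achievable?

B@1: h1:14  h2:5  h3:5  h4:5  h5:3  h6:5  h7:0  h8:0 → peak 14
B@2: h1:9  h2:10  h3:5  h4:5  h5:3  h6:5  h7:0  h8:0 → peak 10
B@3: h1:9  h2:5  h3:10  h4:5  h5:3  h6:5  h7:0  h8:0 → peak 10
B@4: h1:9  h2:5  h3:5  h4:10  h5:3  h6:5  h7:0  h8:0 → peak 10
Best is B@2, peak 10.

10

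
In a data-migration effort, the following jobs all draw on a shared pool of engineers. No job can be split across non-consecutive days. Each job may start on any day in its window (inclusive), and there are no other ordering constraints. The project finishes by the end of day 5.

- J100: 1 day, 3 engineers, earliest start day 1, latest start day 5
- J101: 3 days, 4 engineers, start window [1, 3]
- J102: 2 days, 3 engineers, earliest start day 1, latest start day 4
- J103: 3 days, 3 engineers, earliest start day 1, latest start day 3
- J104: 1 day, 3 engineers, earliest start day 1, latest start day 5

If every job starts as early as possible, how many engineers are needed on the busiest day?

Early-start schedule: J100@1, J101@1, J102@1, J103@1, J104@1.
Load per day: day 1: 16, day 2: 10, day 3: 7, day 4: 0, day 5: 0.
Peak is 16.

16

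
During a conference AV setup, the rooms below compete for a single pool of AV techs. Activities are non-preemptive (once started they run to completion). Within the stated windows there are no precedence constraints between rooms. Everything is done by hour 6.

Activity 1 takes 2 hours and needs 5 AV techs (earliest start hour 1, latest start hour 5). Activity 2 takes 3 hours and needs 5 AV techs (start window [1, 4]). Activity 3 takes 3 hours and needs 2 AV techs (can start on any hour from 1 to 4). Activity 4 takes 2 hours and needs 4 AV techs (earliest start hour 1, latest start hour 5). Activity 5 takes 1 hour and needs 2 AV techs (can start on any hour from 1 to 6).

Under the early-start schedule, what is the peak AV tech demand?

Early-start schedule: Activity 1@1, Activity 2@1, Activity 3@1, Activity 4@1, Activity 5@1.
Load per hour: hour 1: 18, hour 2: 16, hour 3: 7, hour 4: 0, hour 5: 0, hour 6: 0.
Peak is 18.

18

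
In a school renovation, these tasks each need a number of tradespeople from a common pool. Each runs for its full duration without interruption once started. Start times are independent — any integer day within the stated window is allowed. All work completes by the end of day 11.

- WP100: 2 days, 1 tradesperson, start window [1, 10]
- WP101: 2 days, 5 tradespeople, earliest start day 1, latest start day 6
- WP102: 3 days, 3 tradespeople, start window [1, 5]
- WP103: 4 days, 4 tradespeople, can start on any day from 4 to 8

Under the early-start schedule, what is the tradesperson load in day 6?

4

At early start, day 6 has: WP103.
Demand: 4 = 4.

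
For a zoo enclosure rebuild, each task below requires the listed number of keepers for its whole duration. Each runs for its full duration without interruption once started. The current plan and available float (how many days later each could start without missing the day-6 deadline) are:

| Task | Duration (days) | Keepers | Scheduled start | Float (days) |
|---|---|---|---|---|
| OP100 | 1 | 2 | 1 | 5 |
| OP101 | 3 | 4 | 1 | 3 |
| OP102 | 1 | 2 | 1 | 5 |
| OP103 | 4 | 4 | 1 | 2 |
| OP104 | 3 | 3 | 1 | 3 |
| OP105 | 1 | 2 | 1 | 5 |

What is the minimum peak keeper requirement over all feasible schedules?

8

Early-start (OP100@1, OP101@1, OP102@1, OP103@1, OP104@1, OP105@1) gives peak 17: d1:17  d2:11  d3:11  d4:4  d5:0  d6:0.
Shift OP103→2, OP104→4, OP105→6.
Schedule OP100@1, OP101@1, OP102@1, OP103@2, OP104@4, OP105@6: d1:8  d2:8  d3:8  d4:7  d5:7  d6:5 — peak 8.
Total keeper-days = 43 over 6 days ⇒ peak ≥ ⌈43/6⌉ = 8, so 8 is optimal.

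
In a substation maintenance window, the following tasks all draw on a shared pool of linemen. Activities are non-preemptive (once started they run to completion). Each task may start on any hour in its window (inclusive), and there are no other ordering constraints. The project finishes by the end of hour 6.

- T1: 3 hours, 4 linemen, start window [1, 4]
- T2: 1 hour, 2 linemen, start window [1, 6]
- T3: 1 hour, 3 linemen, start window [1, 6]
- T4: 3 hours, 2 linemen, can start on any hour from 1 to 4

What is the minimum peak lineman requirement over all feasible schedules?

5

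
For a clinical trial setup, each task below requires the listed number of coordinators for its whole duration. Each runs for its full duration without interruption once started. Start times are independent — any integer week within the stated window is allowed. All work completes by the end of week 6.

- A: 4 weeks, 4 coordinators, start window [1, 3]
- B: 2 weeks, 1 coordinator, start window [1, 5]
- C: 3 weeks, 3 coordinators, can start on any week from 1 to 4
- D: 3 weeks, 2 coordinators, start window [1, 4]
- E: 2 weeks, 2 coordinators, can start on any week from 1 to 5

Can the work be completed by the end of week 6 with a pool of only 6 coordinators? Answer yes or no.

no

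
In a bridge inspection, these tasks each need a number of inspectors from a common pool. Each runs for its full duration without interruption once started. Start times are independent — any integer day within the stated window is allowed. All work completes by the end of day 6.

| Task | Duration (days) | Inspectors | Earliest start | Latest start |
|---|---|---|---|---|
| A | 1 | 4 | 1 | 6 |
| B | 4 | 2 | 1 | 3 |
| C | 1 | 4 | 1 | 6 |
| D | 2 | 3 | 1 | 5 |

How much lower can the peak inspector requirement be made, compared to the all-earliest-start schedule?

8

Early-start peak: d1:13  d2:5  d3:2  d4:2  d5:0  d6:0 ⇒ 13.
Leveled (A@1, B@2, C@6, D@2): d1:4  d2:5  d3:5  d4:2  d5:2  d6:4 ⇒ 5.
Reduction 13 − 5 = 8.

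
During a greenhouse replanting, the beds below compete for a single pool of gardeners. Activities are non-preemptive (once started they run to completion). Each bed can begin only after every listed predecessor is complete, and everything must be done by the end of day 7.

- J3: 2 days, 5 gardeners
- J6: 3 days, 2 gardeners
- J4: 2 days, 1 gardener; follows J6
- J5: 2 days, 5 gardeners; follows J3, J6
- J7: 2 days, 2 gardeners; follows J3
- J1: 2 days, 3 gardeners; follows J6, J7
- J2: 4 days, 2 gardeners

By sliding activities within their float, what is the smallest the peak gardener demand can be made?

9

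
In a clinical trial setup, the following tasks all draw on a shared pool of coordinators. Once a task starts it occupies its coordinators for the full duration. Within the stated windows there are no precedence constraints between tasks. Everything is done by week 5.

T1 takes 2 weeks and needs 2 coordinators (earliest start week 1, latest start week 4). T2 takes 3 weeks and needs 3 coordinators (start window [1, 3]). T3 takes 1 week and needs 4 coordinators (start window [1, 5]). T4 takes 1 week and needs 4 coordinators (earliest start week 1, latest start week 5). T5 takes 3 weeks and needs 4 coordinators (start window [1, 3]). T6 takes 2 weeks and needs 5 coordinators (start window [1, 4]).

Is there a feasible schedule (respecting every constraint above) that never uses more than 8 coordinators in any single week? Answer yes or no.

no

Total coordinator-weeks = 43; over 5 weeks the average is 43/5 > 8, so some week must exceed 8.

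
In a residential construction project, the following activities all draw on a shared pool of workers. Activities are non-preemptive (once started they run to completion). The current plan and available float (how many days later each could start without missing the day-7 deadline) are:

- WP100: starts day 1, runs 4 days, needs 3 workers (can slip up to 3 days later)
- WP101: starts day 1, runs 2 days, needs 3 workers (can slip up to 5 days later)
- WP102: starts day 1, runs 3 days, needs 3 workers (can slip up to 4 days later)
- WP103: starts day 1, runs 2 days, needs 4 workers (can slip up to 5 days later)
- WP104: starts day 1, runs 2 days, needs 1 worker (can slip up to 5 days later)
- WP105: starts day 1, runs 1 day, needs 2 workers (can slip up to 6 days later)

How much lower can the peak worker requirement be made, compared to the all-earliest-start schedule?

Early-start peak: d1:16  d2:14  d3:6  d4:3  d5:0  d6:0  d7:0 ⇒ 16.
Leveled (WP100@1, WP101@1, WP102@3, WP103@6, WP104@5, WP105@5): d1:6  d2:6  d3:6  d4:6  d5:6  d6:5  d7:4 ⇒ 6.
Reduction 16 − 6 = 10.

10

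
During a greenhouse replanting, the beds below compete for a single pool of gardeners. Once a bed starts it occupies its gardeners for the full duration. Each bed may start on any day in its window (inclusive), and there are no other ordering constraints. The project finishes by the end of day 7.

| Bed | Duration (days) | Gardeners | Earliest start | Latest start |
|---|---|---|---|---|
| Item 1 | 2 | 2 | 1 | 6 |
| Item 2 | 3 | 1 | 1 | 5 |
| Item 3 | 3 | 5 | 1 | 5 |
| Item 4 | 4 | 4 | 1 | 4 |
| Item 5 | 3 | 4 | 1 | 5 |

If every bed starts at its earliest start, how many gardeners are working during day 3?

At early start, day 3 has: Item 2, Item 3, Item 4, Item 5.
Demand: 1 + 5 + 4 + 4 = 14.

14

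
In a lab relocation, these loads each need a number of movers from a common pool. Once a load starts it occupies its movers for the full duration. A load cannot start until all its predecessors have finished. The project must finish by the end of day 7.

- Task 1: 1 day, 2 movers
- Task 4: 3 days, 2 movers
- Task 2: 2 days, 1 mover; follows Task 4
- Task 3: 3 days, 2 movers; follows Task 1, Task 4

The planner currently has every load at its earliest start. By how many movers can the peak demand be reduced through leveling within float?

Early-start peak: d1:4  d2:2  d3:2  d4:3  d5:3  d6:2  d7:0 ⇒ 4.
Leveled (Task 1@1, Task 4@2, Task 2@5, Task 3@5): d1:2  d2:2  d3:2  d4:2  d5:3  d6:3  d7:2 ⇒ 3.
Reduction 4 − 3 = 1.

1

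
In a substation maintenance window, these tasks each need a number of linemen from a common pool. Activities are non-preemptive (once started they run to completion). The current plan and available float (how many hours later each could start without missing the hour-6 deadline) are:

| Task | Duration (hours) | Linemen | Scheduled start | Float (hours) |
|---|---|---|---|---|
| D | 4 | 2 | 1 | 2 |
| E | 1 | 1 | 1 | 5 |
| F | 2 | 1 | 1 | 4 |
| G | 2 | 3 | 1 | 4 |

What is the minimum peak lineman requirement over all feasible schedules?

Early-start (D@1, E@1, F@1, G@1) gives peak 7: h1:7  h2:6  h3:2  h4:2  h5:0  h6:0.
Shift F→2, G→5.
Schedule D@1, E@1, F@2, G@5: h1:3  h2:3  h3:3  h4:2  h5:3  h6:3 — peak 3.
Total lineman-hours = 17 over 6 hours ⇒ peak ≥ ⌈17/6⌉ = 3, so 3 is optimal.

3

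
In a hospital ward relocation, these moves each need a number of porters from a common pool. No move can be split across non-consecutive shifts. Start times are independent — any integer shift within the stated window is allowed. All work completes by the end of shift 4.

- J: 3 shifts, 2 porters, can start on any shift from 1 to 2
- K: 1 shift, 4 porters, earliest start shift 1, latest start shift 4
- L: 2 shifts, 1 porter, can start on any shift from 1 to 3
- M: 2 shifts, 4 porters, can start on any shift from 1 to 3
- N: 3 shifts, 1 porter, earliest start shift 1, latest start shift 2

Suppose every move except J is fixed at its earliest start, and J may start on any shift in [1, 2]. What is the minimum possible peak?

10

J@1: s1:12  s2:8  s3:3  s4:0 → peak 12
J@2: s1:10  s2:8  s3:3  s4:2 → peak 10
Best is J@2, peak 10.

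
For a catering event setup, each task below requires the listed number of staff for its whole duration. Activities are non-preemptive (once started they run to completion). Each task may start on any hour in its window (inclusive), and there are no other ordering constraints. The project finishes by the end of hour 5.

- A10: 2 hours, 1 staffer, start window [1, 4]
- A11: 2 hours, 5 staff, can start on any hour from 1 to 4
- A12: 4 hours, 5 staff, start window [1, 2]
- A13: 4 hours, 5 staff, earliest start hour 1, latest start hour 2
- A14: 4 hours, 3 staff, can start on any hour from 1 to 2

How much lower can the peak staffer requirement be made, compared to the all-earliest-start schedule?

1

Early-start peak: h1:19  h2:19  h3:13  h4:13  h5:0 ⇒ 19.
Leveled (A10@1, A11@3, A12@1, A13@1, A14@1): h1:14  h2:14  h3:18  h4:18  h5:0 ⇒ 18.
Reduction 19 − 18 = 1.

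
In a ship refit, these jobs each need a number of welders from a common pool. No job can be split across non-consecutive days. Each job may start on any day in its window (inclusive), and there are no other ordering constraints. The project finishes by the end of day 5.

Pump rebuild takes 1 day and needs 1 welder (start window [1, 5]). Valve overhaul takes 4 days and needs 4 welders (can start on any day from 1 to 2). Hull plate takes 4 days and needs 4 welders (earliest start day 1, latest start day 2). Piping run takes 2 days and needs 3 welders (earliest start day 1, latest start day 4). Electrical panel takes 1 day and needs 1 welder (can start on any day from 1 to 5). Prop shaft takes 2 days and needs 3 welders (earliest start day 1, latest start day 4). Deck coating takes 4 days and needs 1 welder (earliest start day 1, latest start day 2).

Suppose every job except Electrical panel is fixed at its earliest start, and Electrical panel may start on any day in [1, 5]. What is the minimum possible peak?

Electrical panel@1: d1:17  d2:15  d3:9  d4:9  d5:0 → peak 17
Electrical panel@2: d1:16  d2:16  d3:9  d4:9  d5:0 → peak 16
Electrical panel@3: d1:16  d2:15  d3:10  d4:9  d5:0 → peak 16
Electrical panel@4: d1:16  d2:15  d3:9  d4:10  d5:0 → peak 16
Electrical panel@5: d1:16  d2:15  d3:9  d4:9  d5:1 → peak 16
Best is Electrical panel@2, peak 16.

16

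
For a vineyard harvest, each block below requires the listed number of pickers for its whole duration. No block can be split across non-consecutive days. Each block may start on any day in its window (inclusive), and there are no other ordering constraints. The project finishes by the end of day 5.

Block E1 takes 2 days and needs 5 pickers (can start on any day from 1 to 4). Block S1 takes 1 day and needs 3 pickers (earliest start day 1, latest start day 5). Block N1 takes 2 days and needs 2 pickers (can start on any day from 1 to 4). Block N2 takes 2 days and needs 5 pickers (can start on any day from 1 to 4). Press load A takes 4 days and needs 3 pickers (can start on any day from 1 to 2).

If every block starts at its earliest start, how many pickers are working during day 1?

At early start, day 1 has: Block E1, Block S1, Block N1, Block N2, Press load A.
Demand: 5 + 3 + 2 + 5 + 3 = 18.

18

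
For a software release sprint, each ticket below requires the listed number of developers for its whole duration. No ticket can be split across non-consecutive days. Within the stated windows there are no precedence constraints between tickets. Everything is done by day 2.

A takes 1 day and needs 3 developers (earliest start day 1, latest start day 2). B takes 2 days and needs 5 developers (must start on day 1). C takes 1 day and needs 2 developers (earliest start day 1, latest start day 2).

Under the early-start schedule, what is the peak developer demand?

Early-start schedule: A@1, B@1, C@1.
Load per day: day 1: 10, day 2: 5.
Peak is 10.

10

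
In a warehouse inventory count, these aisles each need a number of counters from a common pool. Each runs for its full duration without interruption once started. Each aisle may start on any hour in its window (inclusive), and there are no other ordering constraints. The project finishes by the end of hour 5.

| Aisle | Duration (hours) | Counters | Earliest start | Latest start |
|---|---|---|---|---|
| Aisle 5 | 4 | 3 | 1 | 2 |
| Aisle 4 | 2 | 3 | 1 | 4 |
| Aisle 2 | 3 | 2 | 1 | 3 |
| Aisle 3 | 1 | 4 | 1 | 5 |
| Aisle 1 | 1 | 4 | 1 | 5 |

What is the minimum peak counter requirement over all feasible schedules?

8

Early-start (Aisle 5@1, Aisle 4@1, Aisle 2@1, Aisle 3@1, Aisle 1@1) gives peak 16: h1:16  h2:8  h3:5  h4:3  h5:0.
Shift Aisle 3→4, Aisle 1→5.
Schedule Aisle 5@1, Aisle 4@1, Aisle 2@1, Aisle 3@4, Aisle 1@5: h1:8  h2:8  h3:5  h4:7  h5:4 — peak 8.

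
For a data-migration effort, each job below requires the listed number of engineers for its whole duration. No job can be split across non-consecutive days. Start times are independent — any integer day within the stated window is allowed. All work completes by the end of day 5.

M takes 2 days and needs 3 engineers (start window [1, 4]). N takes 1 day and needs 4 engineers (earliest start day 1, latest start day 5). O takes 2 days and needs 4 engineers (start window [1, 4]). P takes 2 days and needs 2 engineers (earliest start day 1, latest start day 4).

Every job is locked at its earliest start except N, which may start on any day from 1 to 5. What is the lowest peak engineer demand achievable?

9

N@1: d1:13  d2:9  d3:0  d4:0  d5:0 → peak 13
N@2: d1:9  d2:13  d3:0  d4:0  d5:0 → peak 13
N@3: d1:9  d2:9  d3:4  d4:0  d5:0 → peak 9
N@4: d1:9  d2:9  d3:0  d4:4  d5:0 → peak 9
N@5: d1:9  d2:9  d3:0  d4:0  d5:4 → peak 9
Best is N@3, peak 9.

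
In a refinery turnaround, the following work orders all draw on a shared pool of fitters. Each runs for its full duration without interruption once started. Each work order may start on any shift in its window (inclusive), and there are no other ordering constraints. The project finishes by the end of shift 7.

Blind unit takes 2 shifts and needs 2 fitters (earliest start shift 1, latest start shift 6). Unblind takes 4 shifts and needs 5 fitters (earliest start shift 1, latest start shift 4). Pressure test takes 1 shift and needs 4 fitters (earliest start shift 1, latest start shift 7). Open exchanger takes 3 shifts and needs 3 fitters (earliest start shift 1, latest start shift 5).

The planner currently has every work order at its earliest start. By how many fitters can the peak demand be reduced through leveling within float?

7

Early-start peak: s1:14  s2:10  s3:8  s4:5  s5:0  s6:0  s7:0 ⇒ 14.
Leveled (Blind unit@1, Unblind@1, Pressure test@5, Open exchanger@5): s1:7  s2:7  s3:5  s4:5  s5:7  s6:3  s7:3 ⇒ 7.
Reduction 14 − 7 = 7.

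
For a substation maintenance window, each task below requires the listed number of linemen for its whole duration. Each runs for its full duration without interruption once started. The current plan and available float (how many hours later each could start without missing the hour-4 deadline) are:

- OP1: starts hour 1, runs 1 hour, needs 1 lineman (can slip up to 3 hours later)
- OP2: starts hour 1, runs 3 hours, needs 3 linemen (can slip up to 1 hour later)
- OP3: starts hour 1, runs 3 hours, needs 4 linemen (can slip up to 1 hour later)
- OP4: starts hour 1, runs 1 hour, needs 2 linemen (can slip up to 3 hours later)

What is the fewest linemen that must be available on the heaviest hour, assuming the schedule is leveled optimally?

Early-start (OP1@1, OP2@1, OP3@1, OP4@1) gives peak 10: h1:10  h2:7  h3:7  h4:0.
Shift OP3→2.
Schedule OP1@1, OP2@1, OP3@2, OP4@1: h1:6  h2:7  h3:7  h4:4 — peak 7.

7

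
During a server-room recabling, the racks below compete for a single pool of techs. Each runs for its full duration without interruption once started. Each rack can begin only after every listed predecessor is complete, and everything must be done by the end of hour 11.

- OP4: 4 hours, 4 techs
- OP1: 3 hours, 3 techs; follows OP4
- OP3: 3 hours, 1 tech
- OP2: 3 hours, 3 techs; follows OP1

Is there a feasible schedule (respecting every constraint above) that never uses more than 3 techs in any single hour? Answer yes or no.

Total tech-hours = 37; over 11 hours the average is 37/11 > 3, so some hour must exceed 3.

no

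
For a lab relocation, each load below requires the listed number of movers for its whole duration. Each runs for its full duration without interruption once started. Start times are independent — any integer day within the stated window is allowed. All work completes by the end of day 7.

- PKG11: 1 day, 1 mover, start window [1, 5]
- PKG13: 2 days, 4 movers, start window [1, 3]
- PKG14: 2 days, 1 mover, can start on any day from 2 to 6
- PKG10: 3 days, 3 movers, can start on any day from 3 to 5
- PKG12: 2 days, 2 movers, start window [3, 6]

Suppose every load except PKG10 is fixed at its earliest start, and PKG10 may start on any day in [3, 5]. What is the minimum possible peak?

5

PKG10@3: d1:5  d2:5  d3:6  d4:5  d5:3  d6:0  d7:0 → peak 6
PKG10@4: d1:5  d2:5  d3:3  d4:5  d5:3  d6:3  d7:0 → peak 5
PKG10@5: d1:5  d2:5  d3:3  d4:2  d5:3  d6:3  d7:3 → peak 5
Best is PKG10@4, peak 5.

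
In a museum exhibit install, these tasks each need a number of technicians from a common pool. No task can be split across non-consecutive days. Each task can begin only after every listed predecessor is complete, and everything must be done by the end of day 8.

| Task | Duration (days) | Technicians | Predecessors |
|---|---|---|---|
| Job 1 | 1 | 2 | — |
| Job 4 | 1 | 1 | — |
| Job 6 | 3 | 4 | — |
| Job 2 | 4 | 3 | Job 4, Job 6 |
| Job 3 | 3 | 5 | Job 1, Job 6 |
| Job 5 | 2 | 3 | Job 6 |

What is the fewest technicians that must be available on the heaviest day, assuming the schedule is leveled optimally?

Early-start (Job 1@1, Job 4@1, Job 6@1, Job 2@4, Job 3@4, Job 5@4) gives peak 11: d1:7  d2:4  d3:4  d4:11  d5:11  d6:8  d7:3  d8:0.
Shift Job 5→7.
Schedule Job 1@1, Job 4@1, Job 6@1, Job 2@4, Job 3@4, Job 5@7: d1:7  d2:4  d3:4  d4:8  d5:8  d6:8  d7:6  d8:3 — peak 8.

8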